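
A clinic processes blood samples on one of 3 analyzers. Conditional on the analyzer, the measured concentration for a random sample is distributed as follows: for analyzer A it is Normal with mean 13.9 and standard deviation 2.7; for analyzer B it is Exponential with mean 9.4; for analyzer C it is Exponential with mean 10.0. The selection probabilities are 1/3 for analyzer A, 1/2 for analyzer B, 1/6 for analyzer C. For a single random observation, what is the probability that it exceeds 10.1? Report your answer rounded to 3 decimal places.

Conditional on each analyzer, P(X > 10.1): A: 0.920347; B: 0.341479; C: 0.364219.
By total probability, P(X > 10.1) = 0.333333·0.920347 + 0.5·0.341479 + 0.166667·0.364219 = 0.538225.

0.538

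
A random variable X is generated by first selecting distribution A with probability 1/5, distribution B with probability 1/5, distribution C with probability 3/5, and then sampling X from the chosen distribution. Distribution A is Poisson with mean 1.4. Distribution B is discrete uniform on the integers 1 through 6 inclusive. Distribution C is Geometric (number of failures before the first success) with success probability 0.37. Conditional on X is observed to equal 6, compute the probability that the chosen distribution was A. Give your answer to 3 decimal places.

0.011

Likelihoods P(X=6 | ·): A: 0.00257883; B: 0.166667; C: 0.0231337.
Posterior ∝ prior × likelihood. Numerator for A: 0.2·0.00257883 = 0.000515767.
Normalizing constant: 0.2·0.00257883 + 0.2·0.166667 + 0.6·0.0231337 = 0.0477293.
P(A | observation) = 0.000515767 / 0.0477293 = 0.0108061.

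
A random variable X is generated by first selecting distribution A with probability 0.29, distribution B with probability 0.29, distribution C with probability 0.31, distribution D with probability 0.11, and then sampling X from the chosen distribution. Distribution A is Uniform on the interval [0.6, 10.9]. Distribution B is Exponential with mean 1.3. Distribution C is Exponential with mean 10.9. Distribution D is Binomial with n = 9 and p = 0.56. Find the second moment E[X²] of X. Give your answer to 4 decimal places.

89.8325

For each component E[X²] = Var + (mean)², giving A: 41.9033; B: 3.38; C: 237.62; D: 27.6192.
Overall E[X²] = 0.29·41.9033 + 0.29·3.38 + 0.31·237.62 + 0.11·27.6192 = 89.8325.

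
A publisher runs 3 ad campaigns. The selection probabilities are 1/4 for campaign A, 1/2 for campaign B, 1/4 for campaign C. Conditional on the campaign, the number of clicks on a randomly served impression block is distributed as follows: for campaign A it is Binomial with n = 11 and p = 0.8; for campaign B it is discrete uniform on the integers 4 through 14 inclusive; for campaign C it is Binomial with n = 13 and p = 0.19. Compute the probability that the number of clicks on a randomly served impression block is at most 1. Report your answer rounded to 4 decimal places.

Conditional on each campaign, P(X ≤ 1): A: 9.216e-07; B: 0; C: 0.261634.
By total probability, P(X ≤ 1) = 0.25·9.216e-07 + 0.5·0 + 0.25·0.261634 = 0.0654087.

0.0654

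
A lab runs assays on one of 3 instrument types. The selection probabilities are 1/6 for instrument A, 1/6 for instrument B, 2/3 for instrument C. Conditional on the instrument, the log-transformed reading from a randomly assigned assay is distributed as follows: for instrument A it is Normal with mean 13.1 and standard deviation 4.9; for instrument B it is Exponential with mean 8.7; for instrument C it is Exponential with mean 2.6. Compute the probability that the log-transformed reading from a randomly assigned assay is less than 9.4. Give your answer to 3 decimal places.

Conditional on each instrument, P(X < 9.4): A: 0.225094; B: 0.660561; C: 0.973093.
By total probability, P(X < 9.4) = 0.166667·0.225094 + 0.166667·0.660561 + 0.666667·0.973093 = 0.796338.

0.796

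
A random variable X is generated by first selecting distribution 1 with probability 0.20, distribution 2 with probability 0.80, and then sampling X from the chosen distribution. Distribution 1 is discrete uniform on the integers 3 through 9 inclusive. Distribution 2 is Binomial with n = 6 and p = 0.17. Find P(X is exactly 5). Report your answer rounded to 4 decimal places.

Conditional on each component, P(X = 5): 1: 0.142857; 2: 0.000707089.
By total probability, P(X = 5) = 0.2·0.142857 + 0.8·0.000707089 = 0.0291371.

0.0291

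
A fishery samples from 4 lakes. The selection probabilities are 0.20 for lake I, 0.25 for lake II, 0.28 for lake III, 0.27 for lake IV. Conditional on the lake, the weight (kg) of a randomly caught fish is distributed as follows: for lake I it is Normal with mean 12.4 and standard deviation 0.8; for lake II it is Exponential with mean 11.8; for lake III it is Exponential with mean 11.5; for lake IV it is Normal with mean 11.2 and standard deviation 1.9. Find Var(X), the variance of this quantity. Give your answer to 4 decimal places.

73.1212

Per component, I: μ=12.4, E[X²]=154.4; II: μ=11.8, E[X²]=278.48; III: μ=11.5, E[X²]=264.5; IV: μ=11.2, E[X²]=129.05.
E[X] = 0.2·12.4 + 0.25·11.8 + 0.28·11.5 + 0.27·11.2 = 11.674.
E[X²] = 0.2·154.4 + 0.25·278.48 + 0.28·264.5 + 0.27·129.05 = 209.404.
Var(X) = E[X²] − (E[X])² = 209.404 − 136.282 = 73.1212.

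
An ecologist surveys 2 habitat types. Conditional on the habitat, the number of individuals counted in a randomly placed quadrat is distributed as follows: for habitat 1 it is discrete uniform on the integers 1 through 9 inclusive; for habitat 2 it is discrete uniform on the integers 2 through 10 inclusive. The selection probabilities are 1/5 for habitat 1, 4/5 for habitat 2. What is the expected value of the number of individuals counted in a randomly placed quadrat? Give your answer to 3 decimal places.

5.800

Component means — 1: 5; 2: 6.
E[X] = 0.2·5 + 0.8·6 = 5.8.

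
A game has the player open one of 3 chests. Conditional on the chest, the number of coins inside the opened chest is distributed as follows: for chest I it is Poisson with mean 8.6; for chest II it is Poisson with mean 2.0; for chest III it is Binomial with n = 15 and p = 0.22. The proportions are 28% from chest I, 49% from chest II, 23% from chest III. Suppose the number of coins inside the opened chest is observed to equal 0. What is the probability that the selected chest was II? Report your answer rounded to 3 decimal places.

0.922

Likelihoods P(X=0 | ·): I: 0.000184106; II: 0.135335; III: 0.0240668.
Posterior ∝ prior × likelihood. Numerator for II: 0.49·0.135335 = 0.0663143.
Normalizing constant: 0.28·0.000184106 + 0.49·0.135335 + 0.23·0.0240668 = 0.0719012.
P(II | observation) = 0.0663143 / 0.0719012 = 0.922297.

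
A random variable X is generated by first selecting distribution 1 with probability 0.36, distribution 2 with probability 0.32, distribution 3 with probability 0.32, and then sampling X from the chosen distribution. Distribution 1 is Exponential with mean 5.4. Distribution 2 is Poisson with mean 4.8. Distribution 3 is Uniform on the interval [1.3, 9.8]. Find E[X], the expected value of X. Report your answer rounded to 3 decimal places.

Component means — 1: 5.4; 2: 4.8; 3: 5.55.
E[X] = 0.36·5.4 + 0.32·4.8 + 0.32·5.55 = 5.256.

5.256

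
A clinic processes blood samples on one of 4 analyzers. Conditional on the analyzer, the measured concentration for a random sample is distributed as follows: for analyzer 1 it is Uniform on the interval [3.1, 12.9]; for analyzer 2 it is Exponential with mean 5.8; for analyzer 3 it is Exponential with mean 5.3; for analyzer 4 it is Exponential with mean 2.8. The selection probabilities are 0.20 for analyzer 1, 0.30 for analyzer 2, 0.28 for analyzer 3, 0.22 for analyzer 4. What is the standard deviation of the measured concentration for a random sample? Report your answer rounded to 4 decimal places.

Per component, 1: μ=8, E[X²]=72.0033; 2: μ=5.8, E[X²]=67.28; 3: μ=5.3, E[X²]=56.18; 4: μ=2.8, E[X²]=15.68.
E[X] = 0.2·8 + 0.3·5.8 + 0.28·5.3 + 0.22·2.8 = 5.44.
E[X²] = 0.2·72.0033 + 0.3·67.28 + 0.28·56.18 + 0.22·15.68 = 53.7647.
Var(X) = E[X²] − (E[X])² = 53.7647 − 29.5936 = 24.1711.
SD(X) = √24.1711 = 4.91641.

4.9164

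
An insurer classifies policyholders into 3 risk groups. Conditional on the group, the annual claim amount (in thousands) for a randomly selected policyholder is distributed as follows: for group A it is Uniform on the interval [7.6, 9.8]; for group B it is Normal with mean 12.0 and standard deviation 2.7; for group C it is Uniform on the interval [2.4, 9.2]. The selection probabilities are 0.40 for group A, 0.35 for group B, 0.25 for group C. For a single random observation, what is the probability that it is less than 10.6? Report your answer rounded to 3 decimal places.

Conditional on each group, P(X < 10.6): A: 1; B: 0.302048; C: 1.
By total probability, P(X < 10.6) = 0.4·1 + 0.35·0.302048 + 0.25·1 = 0.755717.

0.756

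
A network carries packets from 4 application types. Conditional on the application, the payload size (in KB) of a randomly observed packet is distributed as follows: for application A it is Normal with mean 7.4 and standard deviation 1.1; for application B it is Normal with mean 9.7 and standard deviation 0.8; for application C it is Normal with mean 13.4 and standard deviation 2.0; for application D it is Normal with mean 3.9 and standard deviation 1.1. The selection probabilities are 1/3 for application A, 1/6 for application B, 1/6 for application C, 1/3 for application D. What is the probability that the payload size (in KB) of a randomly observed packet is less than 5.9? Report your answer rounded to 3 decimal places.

0.351

Conditional on each application, P(X < 5.9): A: 0.086341; B: 1.01708e-06; C: 8.84173e-05; D: 0.965482.
By total probability, P(X < 5.9) = 0.333333·0.086341 + 0.166667·1.01708e-06 + 0.166667·8.84173e-05 + 0.333333·0.965482 = 0.350623.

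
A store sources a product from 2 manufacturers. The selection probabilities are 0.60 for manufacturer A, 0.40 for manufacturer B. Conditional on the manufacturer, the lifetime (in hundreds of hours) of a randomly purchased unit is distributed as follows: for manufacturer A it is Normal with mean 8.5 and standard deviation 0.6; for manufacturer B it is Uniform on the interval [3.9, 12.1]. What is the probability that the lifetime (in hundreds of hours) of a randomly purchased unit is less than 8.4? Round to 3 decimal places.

0.480

Conditional on each manufacturer, P(X < 8.4): A: 0.433816; B: 0.54878.
By total probability, P(X < 8.4) = 0.6·0.433816 + 0.4·0.54878 = 0.479802.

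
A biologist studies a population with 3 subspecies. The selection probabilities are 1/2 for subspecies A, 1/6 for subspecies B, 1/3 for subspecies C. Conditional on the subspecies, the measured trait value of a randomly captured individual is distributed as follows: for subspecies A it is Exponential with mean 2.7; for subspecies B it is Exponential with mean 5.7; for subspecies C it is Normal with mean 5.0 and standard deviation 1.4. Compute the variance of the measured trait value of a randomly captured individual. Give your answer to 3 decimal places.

Per component, A: μ=2.7, E[X²]=14.58; B: μ=5.7, E[X²]=64.98; C: μ=5, E[X²]=26.96.
E[X] = 0.5·2.7 + 0.166667·5.7 + 0.333333·5 = 3.96667.
E[X²] = 0.5·14.58 + 0.166667·64.98 + 0.333333·26.96 = 27.1067.
Var(X) = E[X²] − (E[X])² = 27.1067 − 15.7344 = 11.3722.

11.372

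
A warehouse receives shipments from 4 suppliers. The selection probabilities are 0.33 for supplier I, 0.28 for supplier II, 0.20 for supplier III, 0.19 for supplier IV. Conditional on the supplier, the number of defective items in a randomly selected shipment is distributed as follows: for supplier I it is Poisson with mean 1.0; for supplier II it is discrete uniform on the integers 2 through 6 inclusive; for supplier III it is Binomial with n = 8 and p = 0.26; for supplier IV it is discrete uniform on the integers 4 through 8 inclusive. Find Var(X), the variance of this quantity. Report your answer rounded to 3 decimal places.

Per component, I: μ=1, E[X²]=2; II: μ=4, E[X²]=18; III: μ=2.08, E[X²]=5.8656; IV: μ=6, E[X²]=38.
E[X] = 0.33·1 + 0.28·4 + 0.2·2.08 + 0.19·6 = 3.006.
E[X²] = 0.33·2 + 0.28·18 + 0.2·5.8656 + 0.19·38 = 14.0931.
Var(X) = E[X²] − (E[X])² = 14.0931 − 9.03604 = 5.05708.

5.057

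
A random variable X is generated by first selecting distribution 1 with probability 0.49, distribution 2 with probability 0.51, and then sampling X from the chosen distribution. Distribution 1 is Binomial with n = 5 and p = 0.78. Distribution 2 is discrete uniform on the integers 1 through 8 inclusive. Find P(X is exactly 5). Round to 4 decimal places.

Conditional on each component, P(X = 5): 1: 0.288717; 2: 0.125.
By total probability, P(X = 5) = 0.49·0.288717 + 0.51·0.125 = 0.205222.

0.2052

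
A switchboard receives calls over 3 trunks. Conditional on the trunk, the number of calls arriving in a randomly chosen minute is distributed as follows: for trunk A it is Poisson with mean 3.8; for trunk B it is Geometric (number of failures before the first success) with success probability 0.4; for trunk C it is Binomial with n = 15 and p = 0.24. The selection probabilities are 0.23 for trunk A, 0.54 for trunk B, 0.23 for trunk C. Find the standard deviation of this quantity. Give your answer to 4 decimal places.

Per component, A: μ=3.8, E[X²]=18.24; B: μ=1.5, E[X²]=6; C: μ=3.6, E[X²]=15.696.
E[X] = 0.23·3.8 + 0.54·1.5 + 0.23·3.6 = 2.512.
E[X²] = 0.23·18.24 + 0.54·6 + 0.23·15.696 = 11.0453.
Var(X) = E[X²] − (E[X])² = 11.0453 − 6.31014 = 4.73514.
SD(X) = √4.73514 = 2.17604.

2.1760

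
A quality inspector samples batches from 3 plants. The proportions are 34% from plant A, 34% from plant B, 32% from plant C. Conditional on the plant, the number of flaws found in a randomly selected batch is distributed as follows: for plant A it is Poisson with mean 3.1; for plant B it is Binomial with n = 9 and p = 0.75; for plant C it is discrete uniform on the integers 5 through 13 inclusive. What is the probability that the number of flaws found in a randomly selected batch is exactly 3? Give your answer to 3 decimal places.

Conditional on each plant, P(X = 3): A: 0.223677; B: 0.00865173; C: 0.
By total probability, P(X = 3) = 0.34·0.223677 + 0.34·0.00865173 + 0.32·0 = 0.0789917.

0.079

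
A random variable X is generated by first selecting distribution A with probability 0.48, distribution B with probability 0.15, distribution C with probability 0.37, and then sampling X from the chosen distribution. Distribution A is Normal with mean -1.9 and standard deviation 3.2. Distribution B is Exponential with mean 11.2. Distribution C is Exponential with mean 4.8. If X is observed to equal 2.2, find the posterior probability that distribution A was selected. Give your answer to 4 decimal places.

Likelihoods f(2.2 | ·): A: 0.0548644; B: 0.0733625; C: 0.131737.
Posterior ∝ prior × likelihood. Numerator for A: 0.48·0.0548644 = 0.0263349.
Normalizing constant: 0.48·0.0548644 + 0.15·0.0733625 + 0.37·0.131737 = 0.0860819.
P(A | observation) = 0.0263349 / 0.0860819 = 0.305929.

0.3059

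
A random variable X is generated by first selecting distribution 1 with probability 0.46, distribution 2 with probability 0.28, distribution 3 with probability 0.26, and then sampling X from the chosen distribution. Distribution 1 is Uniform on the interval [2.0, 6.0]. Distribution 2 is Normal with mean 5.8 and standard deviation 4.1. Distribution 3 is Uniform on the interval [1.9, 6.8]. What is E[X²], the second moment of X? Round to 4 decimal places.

For each component E[X²] = Var + (mean)², giving 1: 17.3333; 2: 50.45; 3: 20.9233.
Overall E[X²] = 0.46·17.3333 + 0.28·50.45 + 0.26·20.9233 = 27.5394.

27.5394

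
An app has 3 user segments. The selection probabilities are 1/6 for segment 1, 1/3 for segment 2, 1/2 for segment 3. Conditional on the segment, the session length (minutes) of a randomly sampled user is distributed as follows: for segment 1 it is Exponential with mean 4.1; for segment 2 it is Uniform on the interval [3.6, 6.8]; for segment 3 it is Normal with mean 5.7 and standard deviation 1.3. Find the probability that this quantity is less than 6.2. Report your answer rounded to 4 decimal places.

Conditional on each segment, P(X < 6.2): 1: 0.779574; 2: 0.8125; 3: 0.649739.
By total probability, P(X < 6.2) = 0.166667·0.779574 + 0.333333·0.8125 + 0.5·0.649739 = 0.725632.

0.7256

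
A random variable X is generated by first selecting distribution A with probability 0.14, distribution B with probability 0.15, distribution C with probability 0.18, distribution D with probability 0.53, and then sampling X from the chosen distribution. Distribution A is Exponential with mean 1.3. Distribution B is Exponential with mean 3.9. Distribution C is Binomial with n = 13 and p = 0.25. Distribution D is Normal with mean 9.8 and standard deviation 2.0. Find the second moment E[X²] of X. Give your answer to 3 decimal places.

For each component E[X²] = Var + (mean)², giving A: 3.38; B: 30.42; C: 13; D: 100.04.
Overall E[X²] = 0.14·3.38 + 0.15·30.42 + 0.18·13 + 0.53·100.04 = 60.3974.

60.397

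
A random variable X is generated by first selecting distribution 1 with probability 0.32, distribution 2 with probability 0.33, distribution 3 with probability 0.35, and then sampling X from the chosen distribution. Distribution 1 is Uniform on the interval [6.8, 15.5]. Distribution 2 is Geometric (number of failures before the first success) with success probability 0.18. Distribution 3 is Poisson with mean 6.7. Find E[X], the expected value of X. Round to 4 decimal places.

Component means — 1: 11.15; 2: 4.55556; 3: 6.7.
E[X] = 0.32·11.15 + 0.33·4.55556 + 0.35·6.7 = 7.41633.

7.4163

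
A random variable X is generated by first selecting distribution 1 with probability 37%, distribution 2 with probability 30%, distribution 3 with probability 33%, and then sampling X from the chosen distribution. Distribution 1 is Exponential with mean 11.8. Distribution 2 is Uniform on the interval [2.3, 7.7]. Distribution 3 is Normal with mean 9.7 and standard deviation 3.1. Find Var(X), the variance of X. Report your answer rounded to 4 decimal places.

63.2771

Per component, 1: μ=11.8, E[X²]=278.48; 2: μ=5, E[X²]=27.43; 3: μ=9.7, E[X²]=103.7.
E[X] = 0.37·11.8 + 0.3·5 + 0.33·9.7 = 9.067.
E[X²] = 0.37·278.48 + 0.3·27.43 + 0.33·103.7 = 145.488.
Var(X) = E[X²] − (E[X])² = 145.488 − 82.2105 = 63.2771.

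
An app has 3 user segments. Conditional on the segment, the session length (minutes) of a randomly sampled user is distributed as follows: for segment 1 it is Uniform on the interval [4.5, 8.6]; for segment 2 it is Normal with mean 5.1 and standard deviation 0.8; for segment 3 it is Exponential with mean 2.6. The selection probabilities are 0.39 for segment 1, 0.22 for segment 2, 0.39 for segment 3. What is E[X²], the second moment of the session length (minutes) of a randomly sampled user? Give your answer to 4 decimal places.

For each component E[X²] = Var + (mean)², giving 1: 44.3033; 2: 26.65; 3: 13.52.
Overall E[X²] = 0.39·44.3033 + 0.22·26.65 + 0.39·13.52 = 28.4141.

28.4141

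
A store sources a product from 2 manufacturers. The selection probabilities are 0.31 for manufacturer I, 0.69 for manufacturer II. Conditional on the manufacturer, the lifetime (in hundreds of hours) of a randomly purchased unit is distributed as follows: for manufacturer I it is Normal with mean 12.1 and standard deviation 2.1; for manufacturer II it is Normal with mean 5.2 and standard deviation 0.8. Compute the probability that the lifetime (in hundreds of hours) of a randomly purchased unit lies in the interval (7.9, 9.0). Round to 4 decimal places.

0.0149

Conditional on each manufacturer, P(7.9 < X < 9.0): I: 0.0471963; II: 0.000368061.
By total probability, P(7.9 < X < 9.0) = 0.31·0.0471963 + 0.69·0.000368061 = 0.0148848.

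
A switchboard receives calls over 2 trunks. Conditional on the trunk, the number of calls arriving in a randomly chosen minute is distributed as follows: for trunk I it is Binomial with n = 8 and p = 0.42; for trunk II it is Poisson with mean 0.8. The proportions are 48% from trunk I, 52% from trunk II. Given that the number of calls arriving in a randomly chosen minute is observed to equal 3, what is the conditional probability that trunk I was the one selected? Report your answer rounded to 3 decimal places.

Likelihoods P(X=3 | ·): I: 0.272318; II: 0.0383427.
Posterior ∝ prior × likelihood. Numerator for I: 0.48·0.272318 = 0.130712.
Normalizing constant: 0.48·0.272318 + 0.52·0.0383427 = 0.150651.
P(I | observation) = 0.130712 / 0.150651 = 0.867653.

0.868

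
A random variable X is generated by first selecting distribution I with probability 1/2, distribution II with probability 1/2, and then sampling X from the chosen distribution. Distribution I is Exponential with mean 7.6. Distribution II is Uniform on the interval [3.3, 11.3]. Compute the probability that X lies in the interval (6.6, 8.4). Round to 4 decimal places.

0.1567

Conditional on each component, P(6.6 < X < 8.4): I: 0.0884898; II: 0.225.
By total probability, P(6.6 < X < 8.4) = 0.5·0.0884898 + 0.5·0.225 = 0.156745.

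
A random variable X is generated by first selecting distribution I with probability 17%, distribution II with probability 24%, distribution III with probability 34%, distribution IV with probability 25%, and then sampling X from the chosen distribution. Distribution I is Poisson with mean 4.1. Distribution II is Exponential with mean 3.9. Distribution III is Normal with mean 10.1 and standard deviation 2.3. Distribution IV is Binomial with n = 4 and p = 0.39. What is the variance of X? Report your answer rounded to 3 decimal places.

18.405

Per component, I: μ=4.1, E[X²]=20.91; II: μ=3.9, E[X²]=30.42; III: μ=10.1, E[X²]=107.3; IV: μ=1.56, E[X²]=3.3852.
E[X] = 0.17·4.1 + 0.24·3.9 + 0.34·10.1 + 0.25·1.56 = 5.457.
E[X²] = 0.17·20.91 + 0.24·30.42 + 0.34·107.3 + 0.25·3.3852 = 48.1838.
Var(X) = E[X²] − (E[X])² = 48.1838 − 29.7788 = 18.405.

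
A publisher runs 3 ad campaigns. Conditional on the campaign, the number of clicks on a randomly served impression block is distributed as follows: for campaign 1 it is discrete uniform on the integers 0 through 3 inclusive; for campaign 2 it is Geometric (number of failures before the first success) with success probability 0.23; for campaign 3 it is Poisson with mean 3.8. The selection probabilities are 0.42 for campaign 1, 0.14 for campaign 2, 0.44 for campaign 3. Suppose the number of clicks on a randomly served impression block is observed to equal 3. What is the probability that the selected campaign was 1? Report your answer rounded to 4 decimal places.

0.5007

Likelihoods P(X=3 | ·): 1: 0.25; 2: 0.105003; 3: 0.204588.
Posterior ∝ prior × likelihood. Numerator for 1: 0.42·0.25 = 0.105.
Normalizing constant: 0.42·0.25 + 0.14·0.105003 + 0.44·0.204588 = 0.209719.
P(1 | observation) = 0.105 / 0.209719 = 0.50067.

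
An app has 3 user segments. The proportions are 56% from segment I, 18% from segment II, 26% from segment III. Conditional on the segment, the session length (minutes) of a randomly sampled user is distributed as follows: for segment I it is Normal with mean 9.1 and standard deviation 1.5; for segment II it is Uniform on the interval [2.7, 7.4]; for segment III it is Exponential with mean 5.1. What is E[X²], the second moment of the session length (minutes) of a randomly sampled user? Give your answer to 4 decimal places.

For each component E[X²] = Var + (mean)², giving I: 85.06; II: 27.3433; III: 52.02.
Overall E[X²] = 0.56·85.06 + 0.18·27.3433 + 0.26·52.02 = 66.0806.

66.0806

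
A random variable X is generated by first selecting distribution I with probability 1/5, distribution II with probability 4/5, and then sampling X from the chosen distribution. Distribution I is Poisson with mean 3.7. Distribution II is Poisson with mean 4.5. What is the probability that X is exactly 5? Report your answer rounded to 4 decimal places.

Conditional on each component, P(X = 5): I: 0.142869; II: 0.170827.
By total probability, P(X = 5) = 0.2·0.142869 + 0.8·0.170827 = 0.165235.

0.1652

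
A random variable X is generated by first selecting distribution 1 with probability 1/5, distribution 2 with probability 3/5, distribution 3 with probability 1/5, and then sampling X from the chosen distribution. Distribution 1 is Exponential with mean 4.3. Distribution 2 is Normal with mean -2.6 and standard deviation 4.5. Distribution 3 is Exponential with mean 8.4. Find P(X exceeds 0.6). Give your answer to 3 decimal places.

Conditional on each component, P(X > 0.6): 1: 0.869763; 2: 0.238508; 3: 0.931063.
By total probability, P(X > 0.6) = 0.2·0.869763 + 0.6·0.238508 + 0.2·0.931063 = 0.50327.

0.503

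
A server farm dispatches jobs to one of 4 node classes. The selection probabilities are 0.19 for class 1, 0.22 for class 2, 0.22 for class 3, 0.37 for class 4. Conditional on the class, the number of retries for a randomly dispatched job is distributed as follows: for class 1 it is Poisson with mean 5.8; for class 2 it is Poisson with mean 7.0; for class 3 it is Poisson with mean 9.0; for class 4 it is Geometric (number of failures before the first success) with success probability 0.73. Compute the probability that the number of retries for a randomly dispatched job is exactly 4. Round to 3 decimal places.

0.056

Conditional on each class, P(X = 4): 1: 0.142755; 2: 0.0912262; 3: 0.0337372; 4: 0.00387952.
By total probability, P(X = 4) = 0.19·0.142755 + 0.22·0.0912262 + 0.22·0.0337372 + 0.37·0.00387952 = 0.0560509.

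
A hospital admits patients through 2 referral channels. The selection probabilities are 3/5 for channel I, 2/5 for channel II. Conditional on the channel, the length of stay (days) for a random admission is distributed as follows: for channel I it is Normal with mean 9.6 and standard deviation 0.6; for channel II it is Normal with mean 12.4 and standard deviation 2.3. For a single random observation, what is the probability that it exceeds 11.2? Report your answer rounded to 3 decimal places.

Conditional on each channel, P(X > 11.2): I: 0.00383038; II: 0.699074.
By total probability, P(X > 11.2) = 0.6·0.00383038 + 0.4·0.699074 = 0.281928.

0.282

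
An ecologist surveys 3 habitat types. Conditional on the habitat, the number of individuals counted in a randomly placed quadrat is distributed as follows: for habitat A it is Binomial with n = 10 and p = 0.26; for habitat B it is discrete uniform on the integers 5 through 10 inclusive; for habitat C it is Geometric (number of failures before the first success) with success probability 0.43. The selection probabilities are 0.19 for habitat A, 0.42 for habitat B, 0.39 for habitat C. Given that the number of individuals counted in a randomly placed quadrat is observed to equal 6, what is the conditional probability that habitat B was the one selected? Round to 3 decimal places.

0.881

Likelihoods P(X=6 | ·): A: 0.019453; B: 0.166667; C: 0.0147475.
Posterior ∝ prior × likelihood. Numerator for B: 0.42·0.166667 = 0.07.
Normalizing constant: 0.19·0.019453 + 0.42·0.166667 + 0.39·0.0147475 = 0.0794476.
P(B | observation) = 0.07 / 0.0794476 = 0.881084.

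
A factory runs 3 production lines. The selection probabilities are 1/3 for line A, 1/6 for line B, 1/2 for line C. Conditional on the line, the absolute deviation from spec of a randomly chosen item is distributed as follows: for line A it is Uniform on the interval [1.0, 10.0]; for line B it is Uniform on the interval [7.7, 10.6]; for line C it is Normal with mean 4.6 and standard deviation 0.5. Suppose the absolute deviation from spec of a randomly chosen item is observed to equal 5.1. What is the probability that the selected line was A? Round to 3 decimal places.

Likelihoods f(5.1 | ·): A: 0.111111; B: 0; C: 0.483941.
Posterior ∝ prior × likelihood. Numerator for A: 0.333333·0.111111 = 0.037037.
Normalizing constant: 0.333333·0.111111 + 0.166667·0 + 0.5·0.483941 = 0.279008.
P(A | observation) = 0.037037 / 0.279008 = 0.132746.

0.133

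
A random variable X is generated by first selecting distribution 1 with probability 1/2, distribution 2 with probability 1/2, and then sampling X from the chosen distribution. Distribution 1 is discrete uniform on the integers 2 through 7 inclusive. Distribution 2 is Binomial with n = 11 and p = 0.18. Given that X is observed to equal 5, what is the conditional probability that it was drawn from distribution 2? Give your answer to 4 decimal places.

Likelihoods P(X=5 | ·): 1: 0.166667; 2: 0.0265392.
Posterior ∝ prior × likelihood. Numerator for 2: 0.5·0.0265392 = 0.0132696.
Normalizing constant: 0.5·0.166667 + 0.5·0.0265392 = 0.0966029.
P(2 | observation) = 0.0132696 / 0.0966029 = 0.137362.

0.1374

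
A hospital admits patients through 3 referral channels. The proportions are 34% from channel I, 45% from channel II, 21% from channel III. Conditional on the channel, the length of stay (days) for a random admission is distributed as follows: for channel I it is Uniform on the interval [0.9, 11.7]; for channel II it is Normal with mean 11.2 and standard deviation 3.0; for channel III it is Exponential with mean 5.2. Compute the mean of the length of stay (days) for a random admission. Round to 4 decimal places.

8.2740

Component means — I: 6.3; II: 11.2; III: 5.2.
E[X] = 0.34·6.3 + 0.45·11.2 + 0.21·5.2 = 8.274.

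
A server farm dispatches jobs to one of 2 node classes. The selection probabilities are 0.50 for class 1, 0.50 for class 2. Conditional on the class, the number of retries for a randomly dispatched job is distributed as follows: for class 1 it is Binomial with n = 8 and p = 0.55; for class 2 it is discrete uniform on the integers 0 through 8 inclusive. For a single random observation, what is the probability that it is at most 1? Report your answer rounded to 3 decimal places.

Conditional on each class, P(X ≤ 1): 1: 0.018123; 2: 0.222222.
By total probability, P(X ≤ 1) = 0.5·0.018123 + 0.5·0.222222 = 0.120173.

0.120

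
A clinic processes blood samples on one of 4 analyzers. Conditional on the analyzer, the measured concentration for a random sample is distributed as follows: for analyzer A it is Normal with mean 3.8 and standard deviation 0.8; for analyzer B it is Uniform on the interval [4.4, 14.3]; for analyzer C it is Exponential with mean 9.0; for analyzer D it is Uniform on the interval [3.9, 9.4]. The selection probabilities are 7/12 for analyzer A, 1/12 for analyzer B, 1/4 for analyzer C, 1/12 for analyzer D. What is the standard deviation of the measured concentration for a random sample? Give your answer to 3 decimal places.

Per component, A: μ=3.8, E[X²]=15.08; B: μ=9.35, E[X²]=95.59; C: μ=9, E[X²]=162; D: μ=6.65, E[X²]=46.7433.
E[X] = 0.583333·3.8 + 0.0833333·9.35 + 0.25·9 + 0.0833333·6.65 = 5.8.
E[X²] = 0.583333·15.08 + 0.0833333·95.59 + 0.25·162 + 0.0833333·46.7433 = 61.1578.
Var(X) = E[X²] − (E[X])² = 61.1578 − 33.64 = 27.5178.
SD(X) = √27.5178 = 5.24574.

5.246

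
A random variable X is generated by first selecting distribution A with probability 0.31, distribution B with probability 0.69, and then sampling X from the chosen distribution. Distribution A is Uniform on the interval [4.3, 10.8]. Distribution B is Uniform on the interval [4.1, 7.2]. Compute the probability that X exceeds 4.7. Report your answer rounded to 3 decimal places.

Conditional on each component, P(X > 4.7): A: 0.938462; B: 0.806452.
By total probability, P(X > 4.7) = 0.31·0.938462 + 0.69·0.806452 = 0.847375.

0.847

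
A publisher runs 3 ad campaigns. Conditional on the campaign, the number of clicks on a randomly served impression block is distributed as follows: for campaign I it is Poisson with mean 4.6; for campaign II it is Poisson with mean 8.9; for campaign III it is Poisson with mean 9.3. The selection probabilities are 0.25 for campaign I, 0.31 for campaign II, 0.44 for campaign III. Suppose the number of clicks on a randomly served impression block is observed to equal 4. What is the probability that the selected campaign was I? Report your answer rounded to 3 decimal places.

0.665

Likelihoods P(X=4 | ·): I: 0.187528; II: 0.0356556; III: 0.0284959.
Posterior ∝ prior × likelihood. Numerator for I: 0.25·0.187528 = 0.0468819.
Normalizing constant: 0.25·0.187528 + 0.31·0.0356556 + 0.44·0.0284959 = 0.0704734.
P(I | observation) = 0.0468819 / 0.0704734 = 0.665243.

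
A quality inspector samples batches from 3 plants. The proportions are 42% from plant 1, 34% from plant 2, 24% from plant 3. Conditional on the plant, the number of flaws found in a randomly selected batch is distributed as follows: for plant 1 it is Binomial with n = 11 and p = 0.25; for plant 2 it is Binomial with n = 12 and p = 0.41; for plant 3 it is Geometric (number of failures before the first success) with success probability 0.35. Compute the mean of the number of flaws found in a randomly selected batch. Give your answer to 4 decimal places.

Component means — 1: 2.75; 2: 4.92; 3: 1.85714.
E[X] = 0.42·2.75 + 0.34·4.92 + 0.24·1.85714 = 3.27351.

3.2735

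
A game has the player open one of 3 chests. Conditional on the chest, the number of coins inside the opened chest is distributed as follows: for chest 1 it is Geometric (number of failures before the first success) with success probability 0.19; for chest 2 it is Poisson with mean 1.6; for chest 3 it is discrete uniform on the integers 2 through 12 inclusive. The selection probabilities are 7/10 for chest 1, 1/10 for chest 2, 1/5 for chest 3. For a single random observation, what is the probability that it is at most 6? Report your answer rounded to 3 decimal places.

Conditional on each chest, P(X ≤ 6): 1: 0.771232; 2: 0.998664; 3: 0.454545.
By total probability, P(X ≤ 6) = 0.7·0.771232 + 0.1·0.998664 + 0.2·0.454545 = 0.730638.

0.731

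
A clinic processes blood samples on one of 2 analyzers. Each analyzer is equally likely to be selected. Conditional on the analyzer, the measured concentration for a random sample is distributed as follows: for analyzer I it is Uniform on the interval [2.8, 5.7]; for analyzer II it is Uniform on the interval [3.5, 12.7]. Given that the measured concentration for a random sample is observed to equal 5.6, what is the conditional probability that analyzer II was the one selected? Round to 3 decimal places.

Likelihoods f(5.6 | ·): I: 0.344828; II: 0.108696.
Posterior ∝ prior × likelihood. Numerator for II: 0.5·0.108696 = 0.0543478.
Normalizing constant: 0.5·0.344828 + 0.5·0.108696 = 0.226762.
P(II | observation) = 0.0543478 / 0.226762 = 0.239669.

0.240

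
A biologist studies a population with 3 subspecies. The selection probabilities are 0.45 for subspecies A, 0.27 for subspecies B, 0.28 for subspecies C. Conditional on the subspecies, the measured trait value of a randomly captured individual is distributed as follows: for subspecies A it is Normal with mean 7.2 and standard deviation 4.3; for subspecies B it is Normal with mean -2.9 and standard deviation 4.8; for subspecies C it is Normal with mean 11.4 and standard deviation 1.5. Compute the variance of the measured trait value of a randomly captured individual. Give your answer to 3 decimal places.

Per component, A: μ=7.2, E[X²]=70.33; B: μ=-2.9, E[X²]=31.45; C: μ=11.4, E[X²]=132.21.
E[X] = 0.45·7.2 + 0.27·-2.9 + 0.28·11.4 = 5.649.
E[X²] = 0.45·70.33 + 0.27·31.45 + 0.28·132.21 = 77.1588.
Var(X) = E[X²] − (E[X])² = 77.1588 − 31.9112 = 45.2476.

45.248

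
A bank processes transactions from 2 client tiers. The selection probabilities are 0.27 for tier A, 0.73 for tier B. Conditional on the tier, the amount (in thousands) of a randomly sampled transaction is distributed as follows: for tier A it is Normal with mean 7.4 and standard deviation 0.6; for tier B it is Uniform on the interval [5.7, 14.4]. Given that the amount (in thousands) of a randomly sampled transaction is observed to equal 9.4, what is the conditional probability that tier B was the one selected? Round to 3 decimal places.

Likelihoods f(9.4 | ·): A: 0.00257046; B: 0.114943.
Posterior ∝ prior × likelihood. Numerator for B: 0.73·0.114943 = 0.083908.
Normalizing constant: 0.27·0.00257046 + 0.73·0.114943 = 0.0846021.
P(B | observation) = 0.083908 / 0.0846021 = 0.991797.

0.992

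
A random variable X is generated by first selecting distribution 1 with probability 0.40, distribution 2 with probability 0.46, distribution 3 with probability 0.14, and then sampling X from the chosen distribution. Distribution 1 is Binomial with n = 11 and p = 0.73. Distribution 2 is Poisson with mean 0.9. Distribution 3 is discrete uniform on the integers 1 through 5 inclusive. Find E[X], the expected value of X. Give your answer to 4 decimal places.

4.0460

Component means — 1: 8.03; 2: 0.9; 3: 3.
E[X] = 0.4·8.03 + 0.46·0.9 + 0.14·3 = 4.046.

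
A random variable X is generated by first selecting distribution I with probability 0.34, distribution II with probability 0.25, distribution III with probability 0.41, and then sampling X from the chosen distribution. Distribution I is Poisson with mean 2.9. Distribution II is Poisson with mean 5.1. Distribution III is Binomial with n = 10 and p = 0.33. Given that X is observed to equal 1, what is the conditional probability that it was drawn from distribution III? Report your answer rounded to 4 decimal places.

0.3724

Likelihoods P(X=1 | ·): I: 0.159567; II: 0.0310934; III: 0.0897816.
Posterior ∝ prior × likelihood. Numerator for III: 0.41·0.0897816 = 0.0368104.
Normalizing constant: 0.34·0.159567 + 0.25·0.0310934 + 0.41·0.0897816 = 0.0988367.
P(III | observation) = 0.0368104 / 0.0988367 = 0.372437.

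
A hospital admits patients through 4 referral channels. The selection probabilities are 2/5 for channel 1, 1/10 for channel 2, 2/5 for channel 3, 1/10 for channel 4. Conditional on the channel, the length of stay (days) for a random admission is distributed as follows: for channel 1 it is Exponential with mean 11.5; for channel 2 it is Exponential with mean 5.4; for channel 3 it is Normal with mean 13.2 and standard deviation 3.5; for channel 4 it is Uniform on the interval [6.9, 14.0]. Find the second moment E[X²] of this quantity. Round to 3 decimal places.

For each component E[X²] = Var + (mean)², giving 1: 264.5; 2: 58.32; 3: 186.49; 4: 113.403.
Overall E[X²] = 0.4·264.5 + 0.1·58.32 + 0.4·186.49 + 0.1·113.403 = 197.568.

197.568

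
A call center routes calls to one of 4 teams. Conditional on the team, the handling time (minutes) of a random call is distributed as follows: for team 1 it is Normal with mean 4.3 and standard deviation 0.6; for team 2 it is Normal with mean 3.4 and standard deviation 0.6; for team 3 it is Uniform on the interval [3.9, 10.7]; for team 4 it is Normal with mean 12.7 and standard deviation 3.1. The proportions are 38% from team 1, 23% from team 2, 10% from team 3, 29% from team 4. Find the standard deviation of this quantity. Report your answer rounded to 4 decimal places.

4.3064

Per component, 1: μ=4.3, E[X²]=18.85; 2: μ=3.4, E[X²]=11.92; 3: μ=7.3, E[X²]=57.1433; 4: μ=12.7, E[X²]=170.9.
E[X] = 0.38·4.3 + 0.23·3.4 + 0.1·7.3 + 0.29·12.7 = 6.829.
E[X²] = 0.38·18.85 + 0.23·11.92 + 0.1·57.1433 + 0.29·170.9 = 65.1799.
Var(X) = E[X²] − (E[X])² = 65.1799 − 46.6352 = 18.5447.
SD(X) = √18.5447 = 4.30635.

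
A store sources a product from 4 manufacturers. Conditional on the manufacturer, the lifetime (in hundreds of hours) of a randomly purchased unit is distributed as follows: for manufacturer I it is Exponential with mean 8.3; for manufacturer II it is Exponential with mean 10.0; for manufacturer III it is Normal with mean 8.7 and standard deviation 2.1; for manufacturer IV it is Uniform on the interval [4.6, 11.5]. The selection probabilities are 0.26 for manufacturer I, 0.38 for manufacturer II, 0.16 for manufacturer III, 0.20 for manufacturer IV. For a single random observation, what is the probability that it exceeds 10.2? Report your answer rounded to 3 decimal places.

Conditional on each manufacturer, P(X > 10.2): I: 0.29261; II: 0.360595; III: 0.237525; IV: 0.188406.
By total probability, P(X > 10.2) = 0.26·0.29261 + 0.38·0.360595 + 0.16·0.237525 + 0.2·0.188406 = 0.28879.

0.289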